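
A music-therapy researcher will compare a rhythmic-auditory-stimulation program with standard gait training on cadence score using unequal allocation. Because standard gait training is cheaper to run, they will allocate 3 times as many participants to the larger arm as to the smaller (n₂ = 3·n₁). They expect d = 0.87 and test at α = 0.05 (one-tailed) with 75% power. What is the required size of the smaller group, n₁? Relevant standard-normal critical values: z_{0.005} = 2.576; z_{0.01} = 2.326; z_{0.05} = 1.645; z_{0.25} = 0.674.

With allocation ratio k = n₂/n₁ = 3, Var(x̄₁−x̄₂) = σ²(1/n₁ + 1/(k·n₁)) = σ²·(k+1)/(k·n₁).
So n₁ = (1 + 1/k)·((z_{α} + z_β)/d)² = 1.333 × (2.319/0.87)².
n₁ = 1.333 × 7.10 = 9.5.
Round up: n₁ = 10, giving n₂ = 3 × 10 = 30.

n₁ = 10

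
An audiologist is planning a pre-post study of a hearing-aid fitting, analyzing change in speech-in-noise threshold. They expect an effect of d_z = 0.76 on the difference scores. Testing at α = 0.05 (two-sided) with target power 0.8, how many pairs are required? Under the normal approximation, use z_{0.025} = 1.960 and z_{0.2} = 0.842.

n = 14 pairs

For a paired (one-sample on differences) test: n = ((z_{α/2} + z_β) / d)².
z_{α/2} + z_β = 1.960 + 0.842 = 2.802.
n = (2.802 / 0.76)² = 3.687² = 13.59.
Round up.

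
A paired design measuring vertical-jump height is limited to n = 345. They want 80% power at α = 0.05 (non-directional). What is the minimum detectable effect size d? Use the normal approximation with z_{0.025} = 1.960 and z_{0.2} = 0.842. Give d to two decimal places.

d_min ≈ 0.15

For a single sample (or paired design) of n = 345: d_min = (z_{α/2} + z_β)/√n.
z-sum = 1.960 + 0.842 = 2.802.
d_min = 2.802 / √345 = 2.802 / 18.574 = 0.151.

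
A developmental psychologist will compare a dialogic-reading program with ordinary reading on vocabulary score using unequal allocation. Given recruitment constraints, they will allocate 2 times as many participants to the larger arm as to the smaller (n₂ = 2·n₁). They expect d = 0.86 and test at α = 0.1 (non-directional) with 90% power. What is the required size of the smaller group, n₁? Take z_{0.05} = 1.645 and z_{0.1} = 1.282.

With allocation ratio k = n₂/n₁ = 2, Var(x̄₁−x̄₂) = σ²(1/n₁ + 1/(k·n₁)) = σ²·(k+1)/(k·n₁).
So n₁ = (1 + 1/k)·((z_{α/2} + z_β)/d)² = 1.500 × (2.927/0.86)².
n₁ = 1.500 × 11.58 = 17.4.
Round up: n₁ = 18, giving n₂ = 2 × 18 = 36.

n₁ = 18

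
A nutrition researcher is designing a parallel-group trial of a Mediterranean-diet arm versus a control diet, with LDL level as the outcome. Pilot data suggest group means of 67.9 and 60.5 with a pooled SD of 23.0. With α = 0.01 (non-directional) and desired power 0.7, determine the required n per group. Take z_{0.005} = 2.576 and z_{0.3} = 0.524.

n = 186 per group

Cohen's d = |M₁ − M₂| / SD_pooled = |67.9 − 60.5| / 23.0 = 7.4 / 23.0 = 0.322.
For two independent groups with equal n: n = 2·((z_{α/2} + z_β) / d)².
z_{α/2} + z_β = 2.576 + 0.524 = 3.100.
n = 2 × (3.100 / 0.322)² = 2 × 9.627² = 2 × 92.69 = 185.4.
Round up to the next whole participant.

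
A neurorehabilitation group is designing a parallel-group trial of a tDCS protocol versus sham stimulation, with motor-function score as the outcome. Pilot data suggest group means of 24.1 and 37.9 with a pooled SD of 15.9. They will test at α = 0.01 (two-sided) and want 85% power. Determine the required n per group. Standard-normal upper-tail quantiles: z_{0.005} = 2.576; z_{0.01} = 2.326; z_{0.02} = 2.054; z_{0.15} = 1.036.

n = 35 per group

Cohen's d = |M₁ − M₂| / SD_pooled = |24.1 − 37.9| / 15.9 = 13.8 / 15.9 = 0.868.
For two independent groups with equal n: n = 2·((z_{α/2} + z_β) / d)².
z_{α/2} + z_β = 2.576 + 1.036 = 3.612.
n = 2 × (3.612 / 0.868)² = 2 × 4.161² = 2 × 17.32 = 34.6.
Round up to the next whole participant.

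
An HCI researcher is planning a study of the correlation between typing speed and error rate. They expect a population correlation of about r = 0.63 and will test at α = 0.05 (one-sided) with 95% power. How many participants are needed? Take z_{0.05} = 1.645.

n = 23

Fisher's z: C = ½·ln((1+r)/(1−r)) = ½·ln(4.4054) = 0.7414.
n = ((z_{α} + z_β)/C)² + 3.
(1.645 + 1.645) / 0.7414 = 3.290 / 0.7414 = 4.438.
n = 4.438² + 3 = 19.69 + 3 = 22.7.
Round up.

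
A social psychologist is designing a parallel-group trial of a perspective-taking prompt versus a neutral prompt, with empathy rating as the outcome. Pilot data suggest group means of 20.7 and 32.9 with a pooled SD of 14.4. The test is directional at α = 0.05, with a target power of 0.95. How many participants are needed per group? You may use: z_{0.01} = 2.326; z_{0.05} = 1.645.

n = 31 per group

Cohen's d = |M₁ − M₂| / SD_pooled = |20.7 − 32.9| / 14.4 = 12.2 / 14.4 = 0.847.
For two independent groups with equal n: n = 2·((z_{α} + z_β) / d)².
z_{α} + z_β = 1.645 + 1.645 = 3.290.
n = 2 × (3.290 / 0.847)² = 2 × 3.884² = 2 × 15.09 = 30.2.
Round up to the next whole participant.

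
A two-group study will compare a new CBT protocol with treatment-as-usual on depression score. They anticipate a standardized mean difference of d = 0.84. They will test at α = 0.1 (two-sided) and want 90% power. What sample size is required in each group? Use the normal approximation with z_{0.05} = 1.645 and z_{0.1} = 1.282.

For two independent groups with equal n: n = 2·((z_{α/2} + z_β) / d)².
z_{α/2} + z_β = 1.645 + 1.282 = 2.927.
n = 2 × (2.927 / 0.84)² = 2 × 3.485² = 2 × 12.14 = 24.3.
Round up to the next whole participant.

n = 25 per group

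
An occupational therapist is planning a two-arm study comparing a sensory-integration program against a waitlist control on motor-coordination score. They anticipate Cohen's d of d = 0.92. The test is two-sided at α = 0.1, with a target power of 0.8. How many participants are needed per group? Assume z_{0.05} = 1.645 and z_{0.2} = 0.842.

n = 15 per group

For two independent groups with equal n: n = 2·((z_{α/2} + z_β) / d)².
z_{α/2} + z_β = 1.645 + 0.842 = 2.487.
n = 2 × (2.487 / 0.92)² = 2 × 2.703² = 2 × 7.31 = 14.6.
Round up to the next whole participant.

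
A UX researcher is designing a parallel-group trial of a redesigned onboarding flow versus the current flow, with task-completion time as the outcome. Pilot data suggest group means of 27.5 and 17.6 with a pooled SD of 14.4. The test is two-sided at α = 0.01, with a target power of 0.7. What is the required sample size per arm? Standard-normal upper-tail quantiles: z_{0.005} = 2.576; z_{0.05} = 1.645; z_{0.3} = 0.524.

n = 41 per group

Cohen's d = |M₁ − M₂| / SD_pooled = |27.5 − 17.6| / 14.4 = 9.9 / 14.4 = 0.687.
For two independent groups with equal n: n = 2·((z_{α/2} + z_β) / d)².
z_{α/2} + z_β = 2.576 + 0.524 = 3.100.
n = 2 × (3.100 / 0.687)² = 2 × 4.512² = 2 × 20.36 = 40.7.
Round up to the next whole participant.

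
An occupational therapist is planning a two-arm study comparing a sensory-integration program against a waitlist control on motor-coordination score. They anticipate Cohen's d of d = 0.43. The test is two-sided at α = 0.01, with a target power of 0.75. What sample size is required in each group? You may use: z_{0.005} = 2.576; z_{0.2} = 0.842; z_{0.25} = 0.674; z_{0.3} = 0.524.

For two independent groups with equal n: n = 2·((z_{α/2} + z_β) / d)².
z_{α/2} + z_β = 2.576 + 0.674 = 3.250.
n = 2 × (3.250 / 0.43)² = 2 × 7.558² = 2 × 57.13 = 114.3.
Round up to the next whole participant.

n = 115 per group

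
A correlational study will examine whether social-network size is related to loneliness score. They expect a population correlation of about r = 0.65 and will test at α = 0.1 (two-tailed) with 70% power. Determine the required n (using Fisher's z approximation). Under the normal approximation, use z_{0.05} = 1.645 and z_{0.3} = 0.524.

Fisher's z: C = ½·ln((1+r)/(1−r)) = ½·ln(4.7143) = 0.7753.
n = ((z_{α/2} + z_β)/C)² + 3.
(1.645 + 0.524) / 0.7753 = 2.169 / 0.7753 = 2.798.
n = 2.798² + 3 = 7.83 + 3 = 10.8.
Round up.

n = 11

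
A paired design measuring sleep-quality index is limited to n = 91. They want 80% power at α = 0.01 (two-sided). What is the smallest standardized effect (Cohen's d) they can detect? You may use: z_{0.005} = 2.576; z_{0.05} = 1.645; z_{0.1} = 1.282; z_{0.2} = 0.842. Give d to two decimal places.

d_min ≈ 0.36

For a single sample (or paired design) of n = 91: d_min = (z_{α/2} + z_β)/√n.
z-sum = 2.576 + 0.842 = 3.418.
d_min = 3.418 / √91 = 3.418 / 9.539 = 0.358.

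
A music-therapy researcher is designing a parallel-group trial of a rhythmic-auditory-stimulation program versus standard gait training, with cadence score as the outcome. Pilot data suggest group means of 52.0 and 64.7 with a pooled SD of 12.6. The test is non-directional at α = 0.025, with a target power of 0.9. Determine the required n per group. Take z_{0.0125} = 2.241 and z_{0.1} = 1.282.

Cohen's d = |M₁ − M₂| / SD_pooled = |52.0 − 64.7| / 12.6 = 12.7 / 12.6 = 1.008.
For two independent groups with equal n: n = 2·((z_{α/2} + z_β) / d)².
z_{α/2} + z_β = 2.241 + 1.282 = 3.523.
n = 2 × (3.523 / 1.008)² = 2 × 3.495² = 2 × 12.22 = 24.4.
Round up to the next whole participant.

n = 25 per group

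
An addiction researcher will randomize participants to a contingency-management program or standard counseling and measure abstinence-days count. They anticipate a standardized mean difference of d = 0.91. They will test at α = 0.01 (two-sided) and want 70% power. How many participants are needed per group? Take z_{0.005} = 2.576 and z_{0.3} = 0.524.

n = 24 per group

For two independent groups with equal n: n = 2·((z_{α/2} + z_β) / d)².
z_{α/2} + z_β = 2.576 + 0.524 = 3.100.
n = 2 × (3.100 / 0.91)² = 2 × 3.407² = 2 × 11.60 = 23.2.
Round up to the next whole participant.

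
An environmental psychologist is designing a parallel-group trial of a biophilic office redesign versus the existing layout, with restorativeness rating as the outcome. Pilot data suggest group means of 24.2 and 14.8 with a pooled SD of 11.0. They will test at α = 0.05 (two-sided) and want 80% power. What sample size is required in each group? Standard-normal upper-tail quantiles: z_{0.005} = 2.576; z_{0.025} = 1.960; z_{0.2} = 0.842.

n = 22 per group

Cohen's d = |M₁ − M₂| / SD_pooled = |24.2 − 14.8| / 11.0 = 9.4 / 11.0 = 0.855.
For two independent groups with equal n: n = 2·((z_{α/2} + z_β) / d)².
z_{α/2} + z_β = 1.960 + 0.842 = 2.802.
n = 2 × (2.802 / 0.855)² = 2 × 3.277² = 2 × 10.74 = 21.5.
Round up to the next whole participant.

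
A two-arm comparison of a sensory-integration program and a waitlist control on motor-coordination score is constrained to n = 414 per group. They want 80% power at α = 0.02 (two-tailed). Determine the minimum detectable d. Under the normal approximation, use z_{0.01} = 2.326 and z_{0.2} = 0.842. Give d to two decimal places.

For two independent groups of n = 414 each: d_min = (z_{α/2} + z_β)·√(2/n).
z-sum = 2.326 + 0.842 = 3.168.
d_min = 3.168 × √(2/414) = 3.168 × 0.0695 = 0.220.

d_min ≈ 0.22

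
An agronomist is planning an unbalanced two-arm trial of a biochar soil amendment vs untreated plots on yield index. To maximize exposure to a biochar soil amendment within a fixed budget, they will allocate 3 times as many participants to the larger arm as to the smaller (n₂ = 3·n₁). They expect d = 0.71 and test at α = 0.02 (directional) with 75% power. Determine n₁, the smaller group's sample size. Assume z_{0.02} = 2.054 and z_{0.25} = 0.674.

n₁ = 20

With allocation ratio k = n₂/n₁ = 3, Var(x̄₁−x̄₂) = σ²(1/n₁ + 1/(k·n₁)) = σ²·(k+1)/(k·n₁).
So n₁ = (1 + 1/k)·((z_{α} + z_β)/d)² = 1.333 × (2.728/0.71)².
n₁ = 1.333 × 14.76 = 19.7.
Round up: n₁ = 20, giving n₂ = 3 × 20 = 60.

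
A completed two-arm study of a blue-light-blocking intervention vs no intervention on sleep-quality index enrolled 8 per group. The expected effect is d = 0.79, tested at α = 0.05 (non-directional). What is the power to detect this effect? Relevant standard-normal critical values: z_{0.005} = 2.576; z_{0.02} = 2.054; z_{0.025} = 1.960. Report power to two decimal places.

power ≈ 0.35

For two equal groups, power = Φ(d·√(n/2) − z_{α/2}).
d·√(n/2) = 0.79 × √(8/2) = 0.79 × 2.000 = 1.580.
z_β = 1.580 − 1.960 = -0.380.
Power = Φ(-0.380) = 0.352.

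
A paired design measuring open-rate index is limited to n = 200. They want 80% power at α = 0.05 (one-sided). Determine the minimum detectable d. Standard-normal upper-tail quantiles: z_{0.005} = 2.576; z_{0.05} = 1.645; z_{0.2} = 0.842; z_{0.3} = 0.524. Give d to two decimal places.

For a single sample (or paired design) of n = 200: d_min = (z_{α} + z_β)/√n.
z-sum = 1.645 + 0.842 = 2.487.
d_min = 2.487 / √200 = 2.487 / 14.142 = 0.176.

d_min ≈ 0.18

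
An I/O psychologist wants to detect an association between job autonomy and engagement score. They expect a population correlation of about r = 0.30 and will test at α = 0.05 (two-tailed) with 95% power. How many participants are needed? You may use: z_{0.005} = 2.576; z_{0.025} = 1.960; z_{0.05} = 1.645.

n = 139

Fisher's z: C = ½·ln((1+r)/(1−r)) = ½·ln(1.8571) = 0.3095.
n = ((z_{α/2} + z_β)/C)² + 3.
(1.960 + 1.645) / 0.3095 = 3.605 / 0.3095 = 11.648.
n = 11.648² + 3 = 135.67 + 3 = 138.7.
Round up.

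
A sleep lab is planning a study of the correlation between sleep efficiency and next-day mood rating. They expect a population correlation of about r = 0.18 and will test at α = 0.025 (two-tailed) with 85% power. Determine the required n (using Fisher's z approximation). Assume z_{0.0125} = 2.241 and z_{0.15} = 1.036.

n = 328

Fisher's z: C = ½·ln((1+r)/(1−r)) = ½·ln(1.4390) = 0.1820.
n = ((z_{α/2} + z_β)/C)² + 3.
(2.241 + 1.036) / 0.1820 = 3.277 / 0.1820 = 18.005.
n = 18.005² + 3 = 324.20 + 3 = 327.2.
Round up.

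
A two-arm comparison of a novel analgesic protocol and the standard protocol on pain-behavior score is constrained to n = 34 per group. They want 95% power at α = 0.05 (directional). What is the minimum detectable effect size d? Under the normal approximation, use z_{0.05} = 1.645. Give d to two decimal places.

d_min ≈ 0.80

For two independent groups of n = 34 each: d_min = (z_{α} + z_β)·√(2/n).
z-sum = 1.645 + 1.645 = 3.290.
d_min = 3.290 × √(2/34) = 3.290 × 0.2425 = 0.798.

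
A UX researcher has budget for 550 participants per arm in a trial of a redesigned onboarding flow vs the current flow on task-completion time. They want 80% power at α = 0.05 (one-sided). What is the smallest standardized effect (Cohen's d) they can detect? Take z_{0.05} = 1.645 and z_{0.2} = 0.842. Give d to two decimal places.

d_min ≈ 0.15

For two independent groups of n = 550 each: d_min = (z_{α} + z_β)·√(2/n).
z-sum = 1.645 + 0.842 = 2.487.
d_min = 2.487 × √(2/550) = 2.487 × 0.0603 = 0.150.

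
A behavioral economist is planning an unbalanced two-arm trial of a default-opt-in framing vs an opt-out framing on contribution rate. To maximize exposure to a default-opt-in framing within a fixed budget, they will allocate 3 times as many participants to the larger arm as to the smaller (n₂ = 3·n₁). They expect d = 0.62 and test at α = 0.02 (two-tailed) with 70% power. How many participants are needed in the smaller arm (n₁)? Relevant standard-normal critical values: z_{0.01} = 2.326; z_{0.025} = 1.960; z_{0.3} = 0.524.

n₁ = 29

With allocation ratio k = n₂/n₁ = 3, Var(x̄₁−x̄₂) = σ²(1/n₁ + 1/(k·n₁)) = σ²·(k+1)/(k·n₁).
So n₁ = (1 + 1/k)·((z_{α/2} + z_β)/d)² = 1.333 × (2.850/0.62)².
n₁ = 1.333 × 21.13 = 28.2.
Round up: n₁ = 29, giving n₂ = 3 × 29 = 87.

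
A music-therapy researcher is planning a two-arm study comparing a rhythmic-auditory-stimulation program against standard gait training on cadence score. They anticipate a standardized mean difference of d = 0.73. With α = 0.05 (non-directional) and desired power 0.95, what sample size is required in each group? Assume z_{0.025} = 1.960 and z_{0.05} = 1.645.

n = 49 per group

For two independent groups with equal n: n = 2·((z_{α/2} + z_β) / d)².
z_{α/2} + z_β = 1.960 + 1.645 = 3.605.
n = 2 × (3.605 / 0.73)² = 2 × 4.938² = 2 × 24.39 = 48.8.
Round up to the next whole participant.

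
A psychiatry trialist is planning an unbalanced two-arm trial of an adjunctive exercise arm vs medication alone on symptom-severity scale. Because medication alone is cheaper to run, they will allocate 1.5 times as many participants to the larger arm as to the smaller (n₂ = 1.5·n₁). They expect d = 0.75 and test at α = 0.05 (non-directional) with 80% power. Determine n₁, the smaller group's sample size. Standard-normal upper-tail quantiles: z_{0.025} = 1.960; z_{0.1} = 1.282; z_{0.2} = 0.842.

n₁ = 24

With allocation ratio k = n₂/n₁ = 1.5, Var(x̄₁−x̄₂) = σ²(1/n₁ + 1/(k·n₁)) = σ²·(k+1)/(k·n₁).
So n₁ = (1 + 1/k)·((z_{α/2} + z_β)/d)² = 1.667 × (2.802/0.75)².
n₁ = 1.667 × 13.96 = 23.3.
Round up: n₁ = 24, giving n₂ = 1.5 × 24 = 36.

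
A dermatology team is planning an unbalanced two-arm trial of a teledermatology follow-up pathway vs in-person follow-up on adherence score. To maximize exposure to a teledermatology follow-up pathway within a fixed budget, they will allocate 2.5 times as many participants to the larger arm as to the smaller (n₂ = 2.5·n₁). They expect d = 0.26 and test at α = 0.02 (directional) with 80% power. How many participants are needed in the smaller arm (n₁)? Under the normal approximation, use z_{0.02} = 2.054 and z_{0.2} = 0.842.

With allocation ratio k = n₂/n₁ = 2.5, Var(x̄₁−x̄₂) = σ²(1/n₁ + 1/(k·n₁)) = σ²·(k+1)/(k·n₁).
So n₁ = (1 + 1/k)·((z_{α} + z_β)/d)² = 1.400 × (2.896/0.26)².
n₁ = 1.400 × 124.07 = 173.7.
Round up: n₁ = 174, giving n₂ = 2.5 × 174 = 435.

n₁ = 174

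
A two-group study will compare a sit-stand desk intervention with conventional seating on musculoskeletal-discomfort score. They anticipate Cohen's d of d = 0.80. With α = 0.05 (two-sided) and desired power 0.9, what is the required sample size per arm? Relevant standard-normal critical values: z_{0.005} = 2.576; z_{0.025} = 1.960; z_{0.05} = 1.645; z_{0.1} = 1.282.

n = 33 per group

For two independent groups with equal n: n = 2·((z_{α/2} + z_β) / d)².
z_{α/2} + z_β = 1.960 + 1.282 = 3.242.
n = 2 × (3.242 / 0.80)² = 2 × 4.052² = 2 × 16.42 = 32.8.
Round up to the next whole participant.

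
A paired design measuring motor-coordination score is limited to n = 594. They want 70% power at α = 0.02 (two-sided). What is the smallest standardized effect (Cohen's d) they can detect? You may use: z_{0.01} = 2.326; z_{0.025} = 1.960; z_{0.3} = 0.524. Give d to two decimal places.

d_min ≈ 0.12

For a single sample (or paired design) of n = 594: d_min = (z_{α/2} + z_β)/√n.
z-sum = 2.326 + 0.524 = 2.850.
d_min = 2.850 / √594 = 2.850 / 24.372 = 0.117.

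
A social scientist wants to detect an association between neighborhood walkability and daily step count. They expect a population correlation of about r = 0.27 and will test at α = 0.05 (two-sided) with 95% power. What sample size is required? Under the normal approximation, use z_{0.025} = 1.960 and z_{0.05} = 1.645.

Fisher's z: C = ½·ln((1+r)/(1−r)) = ½·ln(1.7397) = 0.2769.
n = ((z_{α/2} + z_β)/C)² + 3.
(1.960 + 1.645) / 0.2769 = 3.605 / 0.2769 = 13.019.
n = 13.019² + 3 = 169.50 + 3 = 172.5.
Round up.

n = 173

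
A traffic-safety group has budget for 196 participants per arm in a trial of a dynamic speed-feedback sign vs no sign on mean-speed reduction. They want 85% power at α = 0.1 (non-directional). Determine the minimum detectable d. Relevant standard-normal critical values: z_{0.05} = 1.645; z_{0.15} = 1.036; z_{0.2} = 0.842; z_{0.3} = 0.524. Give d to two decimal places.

For two independent groups of n = 196 each: d_min = (z_{α/2} + z_β)·√(2/n).
z-sum = 1.645 + 1.036 = 2.681.
d_min = 2.681 × √(2/196) = 2.681 × 0.1010 = 0.271.

d_min ≈ 0.27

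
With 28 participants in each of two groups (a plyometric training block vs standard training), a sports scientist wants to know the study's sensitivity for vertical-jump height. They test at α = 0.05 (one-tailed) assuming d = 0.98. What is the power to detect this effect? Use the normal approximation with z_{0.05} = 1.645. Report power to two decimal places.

For two equal groups, power = Φ(d·√(n/2) − z_{α}).
d·√(n/2) = 0.98 × √(28/2) = 0.98 × 3.742 = 3.667.
z_β = 3.667 − 1.645 = 2.022.
Power = Φ(2.022) = 0.978.

power ≈ 0.98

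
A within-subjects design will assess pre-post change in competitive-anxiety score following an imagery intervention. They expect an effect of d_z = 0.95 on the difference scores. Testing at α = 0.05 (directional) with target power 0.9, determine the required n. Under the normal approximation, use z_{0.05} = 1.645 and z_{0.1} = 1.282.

For a paired (one-sample on differences) test: n = ((z_{α} + z_β) / d)².
z_{α} + z_β = 1.645 + 1.282 = 2.927.
n = (2.927 / 0.95)² = 3.081² = 9.49.
Round up.

n = 10 pairs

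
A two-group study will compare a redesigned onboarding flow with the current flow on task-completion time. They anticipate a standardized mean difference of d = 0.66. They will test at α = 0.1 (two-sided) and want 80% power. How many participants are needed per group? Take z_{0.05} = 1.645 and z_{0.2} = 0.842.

n = 29 per group

For two independent groups with equal n: n = 2·((z_{α/2} + z_β) / d)².
z_{α/2} + z_β = 1.645 + 0.842 = 2.487.
n = 2 × (2.487 / 0.66)² = 2 × 3.768² = 2 × 14.20 = 28.4.
Round up to the next whole participant.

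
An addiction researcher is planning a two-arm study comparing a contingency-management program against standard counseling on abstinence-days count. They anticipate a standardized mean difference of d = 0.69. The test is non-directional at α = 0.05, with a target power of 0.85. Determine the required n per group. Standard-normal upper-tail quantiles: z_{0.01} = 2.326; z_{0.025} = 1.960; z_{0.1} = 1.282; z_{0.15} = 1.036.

n = 38 per group

For two independent groups with equal n: n = 2·((z_{α/2} + z_β) / d)².
z_{α/2} + z_β = 1.960 + 1.036 = 2.996.
n = 2 × (2.996 / 0.69)² = 2 × 4.342² = 2 × 18.85 = 37.7.
Round up to the next whole participant.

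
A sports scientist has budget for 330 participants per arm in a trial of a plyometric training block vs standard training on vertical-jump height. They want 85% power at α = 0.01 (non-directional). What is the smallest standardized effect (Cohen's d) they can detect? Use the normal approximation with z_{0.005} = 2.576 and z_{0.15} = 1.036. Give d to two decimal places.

d_min ≈ 0.28

For two independent groups of n = 330 each: d_min = (z_{α/2} + z_β)·√(2/n).
z-sum = 2.576 + 1.036 = 3.612.
d_min = 3.612 × √(2/330) = 3.612 × 0.0778 = 0.281.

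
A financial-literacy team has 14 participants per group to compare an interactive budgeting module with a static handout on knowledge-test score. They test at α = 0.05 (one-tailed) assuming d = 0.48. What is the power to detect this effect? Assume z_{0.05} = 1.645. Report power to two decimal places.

For two equal groups, power = Φ(d·√(n/2) − z_{α}).
d·√(n/2) = 0.48 × √(14/2) = 0.48 × 2.646 = 1.270.
z_β = 1.270 − 1.645 = -0.375.
Power = Φ(-0.375) = 0.354.

power ≈ 0.35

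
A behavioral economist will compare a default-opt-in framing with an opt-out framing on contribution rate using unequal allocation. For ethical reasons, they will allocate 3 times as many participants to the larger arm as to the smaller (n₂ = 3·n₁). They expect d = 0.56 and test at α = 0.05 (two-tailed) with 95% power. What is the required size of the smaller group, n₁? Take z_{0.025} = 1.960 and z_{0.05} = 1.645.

With allocation ratio k = n₂/n₁ = 3, Var(x̄₁−x̄₂) = σ²(1/n₁ + 1/(k·n₁)) = σ²·(k+1)/(k·n₁).
So n₁ = (1 + 1/k)·((z_{α/2} + z_β)/d)² = 1.333 × (3.605/0.56)².
n₁ = 1.333 × 41.44 = 55.3.
Round up: n₁ = 56, giving n₂ = 3 × 56 = 168.

n₁ = 56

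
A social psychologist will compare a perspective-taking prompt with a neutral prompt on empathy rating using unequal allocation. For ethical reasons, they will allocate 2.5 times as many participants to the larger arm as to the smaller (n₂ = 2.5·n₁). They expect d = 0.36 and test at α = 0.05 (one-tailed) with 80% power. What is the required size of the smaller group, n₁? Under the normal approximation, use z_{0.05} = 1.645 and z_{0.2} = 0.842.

n₁ = 67

With allocation ratio k = n₂/n₁ = 2.5, Var(x̄₁−x̄₂) = σ²(1/n₁ + 1/(k·n₁)) = σ²·(k+1)/(k·n₁).
So n₁ = (1 + 1/k)·((z_{α} + z_β)/d)² = 1.400 × (2.487/0.36)².
n₁ = 1.400 × 47.73 = 66.8.
Round up: n₁ = 67, giving n₂ = ⌈2.5 × 67⌉ = ⌈167.5⌉ = 168.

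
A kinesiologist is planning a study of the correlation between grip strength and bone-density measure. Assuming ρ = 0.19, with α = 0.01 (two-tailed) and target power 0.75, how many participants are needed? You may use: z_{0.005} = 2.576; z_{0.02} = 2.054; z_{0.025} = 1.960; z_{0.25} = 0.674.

Fisher's z: C = ½·ln((1+r)/(1−r)) = ½·ln(1.4691) = 0.1923.
n = ((z_{α/2} + z_β)/C)² + 3.
(2.576 + 0.674) / 0.1923 = 3.250 / 0.1923 = 16.901.
n = 16.901² + 3 = 285.63 + 3 = 288.6.
Round up.

n = 289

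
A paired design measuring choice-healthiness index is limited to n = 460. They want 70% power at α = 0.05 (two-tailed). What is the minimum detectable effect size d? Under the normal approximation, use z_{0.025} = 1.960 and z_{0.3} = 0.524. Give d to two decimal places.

For a single sample (or paired design) of n = 460: d_min = (z_{α/2} + z_β)/√n.
z-sum = 1.960 + 0.524 = 2.484.
d_min = 2.484 / √460 = 2.484 / 21.448 = 0.116.

d_min ≈ 0.12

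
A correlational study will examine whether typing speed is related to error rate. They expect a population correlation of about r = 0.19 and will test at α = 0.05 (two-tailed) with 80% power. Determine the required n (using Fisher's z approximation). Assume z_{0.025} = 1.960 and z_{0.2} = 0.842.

n = 216

Fisher's z: C = ½·ln((1+r)/(1−r)) = ½·ln(1.4691) = 0.1923.
n = ((z_{α/2} + z_β)/C)² + 3.
(1.960 + 0.842) / 0.1923 = 2.802 / 0.1923 = 14.571.
n = 14.571² + 3 = 212.31 + 3 = 215.3.
Round up.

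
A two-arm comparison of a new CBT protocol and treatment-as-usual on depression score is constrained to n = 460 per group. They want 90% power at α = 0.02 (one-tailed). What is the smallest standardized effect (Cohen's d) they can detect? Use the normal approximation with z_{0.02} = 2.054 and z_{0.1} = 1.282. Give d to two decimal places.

For two independent groups of n = 460 each: d_min = (z_{α} + z_β)·√(2/n).
z-sum = 2.054 + 1.282 = 3.336.
d_min = 3.336 × √(2/460) = 3.336 × 0.0659 = 0.220.

d_min ≈ 0.22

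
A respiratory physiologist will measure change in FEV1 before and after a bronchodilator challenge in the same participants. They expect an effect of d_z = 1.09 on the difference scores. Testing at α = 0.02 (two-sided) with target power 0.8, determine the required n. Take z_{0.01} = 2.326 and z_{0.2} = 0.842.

n = 9 pairs

For a paired (one-sample on differences) test: n = ((z_{α/2} + z_β) / d)².
z_{α/2} + z_β = 2.326 + 0.842 = 3.168.
n = (3.168 / 1.09)² = 2.906² = 8.45.
Round up.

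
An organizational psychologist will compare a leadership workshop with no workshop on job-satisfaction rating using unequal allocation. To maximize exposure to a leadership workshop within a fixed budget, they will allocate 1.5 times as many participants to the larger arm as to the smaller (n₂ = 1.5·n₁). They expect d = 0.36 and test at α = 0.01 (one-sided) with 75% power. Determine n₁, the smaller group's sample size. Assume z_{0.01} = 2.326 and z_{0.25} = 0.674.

With allocation ratio k = n₂/n₁ = 1.5, Var(x̄₁−x̄₂) = σ²(1/n₁ + 1/(k·n₁)) = σ²·(k+1)/(k·n₁).
So n₁ = (1 + 1/k)·((z_{α} + z_β)/d)² = 1.667 × (3.000/0.36)².
n₁ = 1.667 × 69.44 = 115.7.
Round up: n₁ = 116, giving n₂ = 1.5 × 116 = 174.

n₁ = 116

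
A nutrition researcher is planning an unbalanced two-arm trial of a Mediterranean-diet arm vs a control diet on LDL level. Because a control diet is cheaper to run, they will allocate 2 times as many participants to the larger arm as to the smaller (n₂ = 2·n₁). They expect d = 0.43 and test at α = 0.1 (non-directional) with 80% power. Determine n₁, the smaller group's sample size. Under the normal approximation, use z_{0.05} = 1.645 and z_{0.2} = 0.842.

n₁ = 51

With allocation ratio k = n₂/n₁ = 2, Var(x̄₁−x̄₂) = σ²(1/n₁ + 1/(k·n₁)) = σ²·(k+1)/(k·n₁).
So n₁ = (1 + 1/k)·((z_{α/2} + z_β)/d)² = 1.500 × (2.487/0.43)².
n₁ = 1.500 × 33.45 = 50.2.
Round up: n₁ = 51, giving n₂ = 2 × 51 = 102.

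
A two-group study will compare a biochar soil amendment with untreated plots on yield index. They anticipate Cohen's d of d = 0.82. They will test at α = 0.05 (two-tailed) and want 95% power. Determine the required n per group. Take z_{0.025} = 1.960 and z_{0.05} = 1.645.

For two independent groups with equal n: n = 2·((z_{α/2} + z_β) / d)².
z_{α/2} + z_β = 1.960 + 1.645 = 3.605.
n = 2 × (3.605 / 0.82)² = 2 × 4.396² = 2 × 19.33 = 38.7.
Round up to the next whole participant.

n = 39 per group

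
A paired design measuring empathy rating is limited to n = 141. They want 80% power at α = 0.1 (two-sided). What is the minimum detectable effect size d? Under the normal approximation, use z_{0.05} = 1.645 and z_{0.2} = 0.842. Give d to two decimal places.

For a single sample (or paired design) of n = 141: d_min = (z_{α/2} + z_β)/√n.
z-sum = 1.645 + 0.842 = 2.487.
d_min = 2.487 / √141 = 2.487 / 11.874 = 0.209.

d_min ≈ 0.21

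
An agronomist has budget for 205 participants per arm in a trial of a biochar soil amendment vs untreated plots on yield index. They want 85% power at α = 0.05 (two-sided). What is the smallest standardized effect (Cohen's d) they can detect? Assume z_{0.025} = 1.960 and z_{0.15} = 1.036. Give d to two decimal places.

d_min ≈ 0.30

For two independent groups of n = 205 each: d_min = (z_{α/2} + z_β)·√(2/n).
z-sum = 1.960 + 1.036 = 2.996.
d_min = 2.996 × √(2/205) = 2.996 × 0.0988 = 0.296.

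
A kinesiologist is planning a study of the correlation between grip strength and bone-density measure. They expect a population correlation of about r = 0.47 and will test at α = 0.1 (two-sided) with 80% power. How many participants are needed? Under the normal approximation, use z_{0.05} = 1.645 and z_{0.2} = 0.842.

Fisher's z: C = ½·ln((1+r)/(1−r)) = ½·ln(2.7736) = 0.5101.
n = ((z_{α/2} + z_β)/C)² + 3.
(1.645 + 0.842) / 0.5101 = 2.487 / 0.5101 = 4.876.
n = 4.876² + 3 = 23.77 + 3 = 26.8.
Round up.

n = 27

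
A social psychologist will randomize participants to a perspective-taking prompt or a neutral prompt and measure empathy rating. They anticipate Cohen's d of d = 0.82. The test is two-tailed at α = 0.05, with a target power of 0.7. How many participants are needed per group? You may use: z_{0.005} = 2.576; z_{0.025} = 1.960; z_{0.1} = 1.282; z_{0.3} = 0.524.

For two independent groups with equal n: n = 2·((z_{α/2} + z_β) / d)².
z_{α/2} + z_β = 1.960 + 0.524 = 2.484.
n = 2 × (2.484 / 0.82)² = 2 × 3.029² = 2 × 9.18 = 18.4.
Round up to the next whole participant.

n = 19 per group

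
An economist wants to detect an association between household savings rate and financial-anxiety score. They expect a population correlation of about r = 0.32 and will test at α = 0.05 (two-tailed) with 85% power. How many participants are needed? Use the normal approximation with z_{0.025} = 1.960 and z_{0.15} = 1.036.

n = 85

Fisher's z: C = ½·ln((1+r)/(1−r)) = ½·ln(1.9412) = 0.3316.
n = ((z_{α/2} + z_β)/C)² + 3.
(1.960 + 1.036) / 0.3316 = 2.996 / 0.3316 = 9.035.
n = 9.035² + 3 = 81.63 + 3 = 84.6.
Round up.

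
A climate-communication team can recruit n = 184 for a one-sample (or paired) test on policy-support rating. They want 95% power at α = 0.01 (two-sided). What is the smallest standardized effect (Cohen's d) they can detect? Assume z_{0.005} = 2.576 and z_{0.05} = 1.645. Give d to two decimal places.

For a single sample (or paired design) of n = 184: d_min = (z_{α/2} + z_β)/√n.
z-sum = 2.576 + 1.645 = 4.221.
d_min = 4.221 / √184 = 4.221 / 13.565 = 0.311.

d_min ≈ 0.31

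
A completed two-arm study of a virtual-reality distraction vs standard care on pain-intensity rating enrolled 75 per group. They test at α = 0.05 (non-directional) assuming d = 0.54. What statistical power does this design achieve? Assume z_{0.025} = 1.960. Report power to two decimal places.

power ≈ 0.91

For two equal groups, power = Φ(d·√(n/2) − z_{α/2}).
d·√(n/2) = 0.54 × √(75/2) = 0.54 × 6.124 = 3.307.
z_β = 3.307 − 1.960 = 1.347.
Power = Φ(1.347) = 0.911.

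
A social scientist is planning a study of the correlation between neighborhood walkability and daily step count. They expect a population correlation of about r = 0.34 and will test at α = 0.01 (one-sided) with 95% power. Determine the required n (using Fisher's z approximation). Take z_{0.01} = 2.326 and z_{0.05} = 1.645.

n = 129

Fisher's z: C = ½·ln((1+r)/(1−r)) = ½·ln(2.0303) = 0.3541.
n = ((z_{α} + z_β)/C)² + 3.
(2.326 + 1.645) / 0.3541 = 3.971 / 0.3541 = 11.214.
n = 11.214² + 3 = 125.76 + 3 = 128.8.
Round up.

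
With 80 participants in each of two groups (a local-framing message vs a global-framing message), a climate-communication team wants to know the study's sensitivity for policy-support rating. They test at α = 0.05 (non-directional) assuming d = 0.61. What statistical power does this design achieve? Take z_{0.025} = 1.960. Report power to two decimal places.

For two equal groups, power = Φ(d·√(n/2) − z_{α/2}).
d·√(n/2) = 0.61 × √(80/2) = 0.61 × 6.325 = 3.858.
z_β = 3.858 − 1.960 = 1.898.
Power = Φ(1.898) = 0.971.

power ≈ 0.97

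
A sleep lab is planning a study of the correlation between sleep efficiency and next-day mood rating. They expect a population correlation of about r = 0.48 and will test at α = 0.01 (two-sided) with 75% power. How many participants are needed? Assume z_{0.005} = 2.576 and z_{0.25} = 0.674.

n = 42

Fisher's z: C = ½·ln((1+r)/(1−r)) = ½·ln(2.8462) = 0.5230.
n = ((z_{α/2} + z_β)/C)² + 3.
(2.576 + 0.674) / 0.5230 = 3.250 / 0.5230 = 6.214.
n = 6.214² + 3 = 38.62 + 3 = 41.6.
Round up.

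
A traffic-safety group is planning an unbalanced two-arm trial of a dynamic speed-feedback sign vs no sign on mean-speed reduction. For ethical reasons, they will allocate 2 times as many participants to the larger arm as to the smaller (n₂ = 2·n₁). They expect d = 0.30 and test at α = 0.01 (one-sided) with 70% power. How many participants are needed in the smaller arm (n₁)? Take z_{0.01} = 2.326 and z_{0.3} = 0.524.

n₁ = 136

With allocation ratio k = n₂/n₁ = 2, Var(x̄₁−x̄₂) = σ²(1/n₁ + 1/(k·n₁)) = σ²·(k+1)/(k·n₁).
So n₁ = (1 + 1/k)·((z_{α} + z_β)/d)² = 1.500 × (2.850/0.30)².
n₁ = 1.500 × 90.25 = 135.4.
Round up: n₁ = 136, giving n₂ = 2 × 136 = 272.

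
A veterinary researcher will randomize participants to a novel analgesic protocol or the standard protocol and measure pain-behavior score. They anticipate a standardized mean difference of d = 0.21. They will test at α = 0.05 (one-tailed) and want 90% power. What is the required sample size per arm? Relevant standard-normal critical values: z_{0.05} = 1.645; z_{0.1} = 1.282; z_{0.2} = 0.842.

n = 389 per group

For two independent groups with equal n: n = 2·((z_{α} + z_β) / d)².
z_{α} + z_β = 1.645 + 1.282 = 2.927.
n = 2 × (2.927 / 0.21)² = 2 × 13.938² = 2 × 194.27 = 388.5.
Round up to the next whole participant.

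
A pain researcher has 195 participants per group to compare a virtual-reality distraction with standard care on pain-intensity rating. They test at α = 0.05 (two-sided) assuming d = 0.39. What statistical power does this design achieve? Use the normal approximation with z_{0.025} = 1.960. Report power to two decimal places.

For two equal groups, power = Φ(d·√(n/2) − z_{α/2}).
d·√(n/2) = 0.39 × √(195/2) = 0.39 × 9.874 = 3.851.
z_β = 3.851 − 1.960 = 1.891.
Power = Φ(1.891) = 0.971.

power ≈ 0.97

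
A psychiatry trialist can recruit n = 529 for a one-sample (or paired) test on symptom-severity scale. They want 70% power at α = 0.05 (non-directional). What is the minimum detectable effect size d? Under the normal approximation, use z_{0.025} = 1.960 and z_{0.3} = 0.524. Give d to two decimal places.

For a single sample (or paired design) of n = 529: d_min = (z_{α/2} + z_β)/√n.
z-sum = 1.960 + 0.524 = 2.484.
d_min = 2.484 / √529 = 2.484 / 23.000 = 0.108.

d_min ≈ 0.11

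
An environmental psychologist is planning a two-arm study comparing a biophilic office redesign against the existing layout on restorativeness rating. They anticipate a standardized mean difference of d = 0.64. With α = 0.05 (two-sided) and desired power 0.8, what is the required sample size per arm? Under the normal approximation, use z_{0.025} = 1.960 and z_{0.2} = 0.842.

For two independent groups with equal n: n = 2·((z_{α/2} + z_β) / d)².
z_{α/2} + z_β = 1.960 + 0.842 = 2.802.
n = 2 × (2.802 / 0.64)² = 2 × 4.378² = 2 × 19.17 = 38.3.
Round up to the next whole participant.

n = 39 per group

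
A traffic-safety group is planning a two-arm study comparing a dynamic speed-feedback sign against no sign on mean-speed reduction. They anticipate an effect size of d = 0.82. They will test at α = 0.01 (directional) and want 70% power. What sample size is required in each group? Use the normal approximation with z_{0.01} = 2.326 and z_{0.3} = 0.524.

n = 25 per group

For two independent groups with equal n: n = 2·((z_{α} + z_β) / d)².
z_{α} + z_β = 2.326 + 0.524 = 2.850.
n = 2 × (2.850 / 0.82)² = 2 × 3.476² = 2 × 12.08 = 24.2.
Round up to the next whole participant.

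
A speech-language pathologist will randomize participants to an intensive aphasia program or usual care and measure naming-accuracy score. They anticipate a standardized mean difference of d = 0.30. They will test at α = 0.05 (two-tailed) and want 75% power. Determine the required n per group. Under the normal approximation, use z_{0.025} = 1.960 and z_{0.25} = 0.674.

n = 155 per group

For two independent groups with equal n: n = 2·((z_{α/2} + z_β) / d)².
z_{α/2} + z_β = 1.960 + 0.674 = 2.634.
n = 2 × (2.634 / 0.30)² = 2 × 8.780² = 2 × 77.09 = 154.2.
Round up to the next whole participant.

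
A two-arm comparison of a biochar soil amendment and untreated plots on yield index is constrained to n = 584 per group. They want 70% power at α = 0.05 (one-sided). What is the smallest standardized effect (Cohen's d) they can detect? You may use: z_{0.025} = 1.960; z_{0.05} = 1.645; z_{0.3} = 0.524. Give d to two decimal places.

For two independent groups of n = 584 each: d_min = (z_{α} + z_β)·√(2/n).
z-sum = 1.645 + 0.524 = 2.169.
d_min = 2.169 × √(2/584) = 2.169 × 0.0585 = 0.127.

d_min ≈ 0.13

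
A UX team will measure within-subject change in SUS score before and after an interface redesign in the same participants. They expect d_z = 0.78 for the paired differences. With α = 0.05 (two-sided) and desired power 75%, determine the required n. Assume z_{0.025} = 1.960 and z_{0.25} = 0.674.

For a paired (one-sample on differences) test: n = ((z_{α/2} + z_β) / d)².
z_{α/2} + z_β = 1.960 + 0.674 = 2.634.
n = (2.634 / 0.78)² = 3.377² = 11.40.
Round up.

n = 12 pairs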